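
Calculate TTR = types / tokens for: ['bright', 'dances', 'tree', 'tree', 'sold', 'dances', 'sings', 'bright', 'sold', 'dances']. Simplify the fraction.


Tokens: 10
Unique types: ('bright', 'dances', 'sings', 'sold', 'tree') = 5
TTR = 5/10
Simplify: divide both by 5 -> 1/2
TTR = 1/2

1/2


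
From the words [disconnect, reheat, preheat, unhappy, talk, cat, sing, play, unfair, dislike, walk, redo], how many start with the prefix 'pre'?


Checking each word for prefix 'pre':
  'disconnect' -> no (count: 0)
  'reheat' -> no (count: 0)
  'preheat' -> YES, starts with 'pre' (count: 1)
  'unhappy' -> no (count: 1)
  'talk' -> no (count: 1)
  'cat' -> no (count: 1)
  'sing' -> no (count: 1)
  'play' -> no (count: 1)
  'unfair' -> no (count: 1)
  'dislike' -> no (count: 1)
  'walk' -> no (count: 1)
  'redo' -> no (count: 1)
Total with prefix 'pre': 1

1


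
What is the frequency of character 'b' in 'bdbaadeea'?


Scanning 'bdbaadeea' for 'b':
  Position 0: 'b' -> MATCH (count: 1)
  Position 2: 'b' -> MATCH (count: 2)
Total occurrences of 'b': 2

2


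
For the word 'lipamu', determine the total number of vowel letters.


Scanning each character of 'lipamu':
  Position 1: 'l' -> consonant (running count: 0)
  Position 2: 'i' -> vowel (running count: 1)
  Position 3: 'p' -> consonant (running count: 1)
  Position 4: 'a' -> vowel (running count: 2)
  Position 5: 'm' -> consonant (running count: 2)
  Position 6: 'u' -> vowel (running count: 3)
Total vowels: 3

3


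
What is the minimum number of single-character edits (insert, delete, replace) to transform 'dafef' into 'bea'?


Building DP table for s1='dafef' (len 5) and s2='bea' (len 3):
       b  e  a
    0  1  2  3
  d 1  1  2  3
  a 2  2  2  2
  f 3  3  3  3
  e 4  4  3  4
  f 5  5  4  4
Edit distance = dp[5][3] = 4

4


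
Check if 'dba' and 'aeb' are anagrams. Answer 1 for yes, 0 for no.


Sort characters of 'dba': 'abd'
Sort characters of 'aeb': 'abe'
Sorted forms differ -> they are NOT anagrams
Result: 0

0


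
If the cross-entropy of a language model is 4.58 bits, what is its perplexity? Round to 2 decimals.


Perplexity formula: PP = 2^H
H = 4.58
PP = 2^4.58
Decompose: 2^4.58 = 2^4 * 2^0.58
2^4 = 16, 2^0.58 ~ 1.4948492
PP ~ 16 * 1.4948492 = 23.9175872
Rounded to 2 decimals: 23.92

23.92


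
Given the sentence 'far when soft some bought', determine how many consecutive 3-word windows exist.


Word trigrams from [5] words:
  Trigram 1: (far when soft)
  Trigram 2: (when soft some)
  Trigram 3: (soft some bought)
Total word trigrams: 5 - 2 = 3

3


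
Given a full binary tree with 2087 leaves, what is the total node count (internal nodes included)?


Leaf nodes (terminals): 2087
Internal nodes = n - 1 = 2087 - 1 = 2086
Total = leaves + internal = 2087 + 2086 = 4173

4173


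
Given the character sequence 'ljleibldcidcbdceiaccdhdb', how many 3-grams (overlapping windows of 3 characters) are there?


String 'ljleibldcidcbdceiaccdhdb' has length L = 24.
Number of overlapping n-grams = L - n + 1
Substituting: 24 - 3 + 1 = 22

22


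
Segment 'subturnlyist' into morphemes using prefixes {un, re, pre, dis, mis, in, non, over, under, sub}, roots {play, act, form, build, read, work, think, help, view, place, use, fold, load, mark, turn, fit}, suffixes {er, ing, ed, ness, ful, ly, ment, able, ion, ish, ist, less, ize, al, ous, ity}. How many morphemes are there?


Segmenting 'subturnlyist' against the inventory:
  'sub' -> prefix (morpheme 1)
  'turn' -> root (morpheme 2)
  'ly' -> suffix (morpheme 3)
  'ist' -> suffix (morpheme 4)
Total morphemes: 4

4


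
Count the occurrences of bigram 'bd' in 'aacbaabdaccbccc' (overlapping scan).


Scanning 'aacbaabdaccbccc' for bigram 'bd':
  Position 0: 'aa' -> no
  Position 1: 'ac' -> no
  Position 2: 'cb' -> no
  Position 3: 'ba' -> no
  Position 4: 'aa' -> no
  Position 5: 'ab' -> no
  Position 6: 'bd' -> MATCH
  Position 7: 'da' -> no
  Position 8: 'ac' -> no
  Position 9: 'cc' -> no
  Position 10: 'cb' -> no
  Position 11: 'bc' -> no
  Position 12: 'cc' -> no
  Position 13: 'cc' -> no
Total matches: 1

1


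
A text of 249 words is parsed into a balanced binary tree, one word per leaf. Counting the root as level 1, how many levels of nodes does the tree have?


In a balanced binary tree with n leaves the deepest leaf is ceil(log2(n)) edges below the root,
so counting node levels inclusive of root and leaves gives ceil(log2(n)) + 1 levels.
log2(249) = 7.9600
ceil(7.9600) = 8
levels = 8 + 1 = 9

9


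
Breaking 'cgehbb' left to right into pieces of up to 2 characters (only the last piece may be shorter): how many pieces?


'cgehbb' has 6 characters.
Chunking with max size 2:
  Chunk 1: 'cg' (positions 0-1)
  Chunk 2: 'eh' (positions 2-3)
  Chunk 3: 'bb' (positions 4-5)
Total chunks: ceil(6 / 2) = 3

3


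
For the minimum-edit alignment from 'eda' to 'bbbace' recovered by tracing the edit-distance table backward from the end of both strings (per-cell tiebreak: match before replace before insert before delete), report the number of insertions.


Edit distance = 5. Backtracking from cell (3, 6) with preference match > replace > insert > delete,
then listing the resulting alignment 'eda' -> 'bbbace' left to right:
  Step 1: insert 'b' [insertion #1]
  Step 2: replace e->b
  Step 3: replace d->b
  Step 4: keep 'a'
  Step 5: insert 'c' [insertion #2]
  Step 6: insert 'e' [insertion #3]
Total insertions: 3

3


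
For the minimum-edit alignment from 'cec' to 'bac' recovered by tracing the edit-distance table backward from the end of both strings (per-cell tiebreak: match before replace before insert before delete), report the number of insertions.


Edit distance = 2. Backtracking from cell (3, 3) with preference match > replace > insert > delete,
then listing the resulting alignment 'cec' -> 'bac' left to right:
  Step 1: replace c->b
  Step 2: replace e->a
  Step 3: keep 'c'
Total insertions: 0

0


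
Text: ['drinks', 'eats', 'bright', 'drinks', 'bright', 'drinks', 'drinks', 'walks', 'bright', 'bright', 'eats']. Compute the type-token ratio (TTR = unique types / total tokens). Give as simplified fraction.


Tokens: 11
Unique types: ('bright', 'drinks', 'eats', 'walks') = 4
TTR = 4/11
Already in lowest terms.

4/11


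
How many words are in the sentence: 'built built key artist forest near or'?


Counting words by splitting on spaces:
  Word 1: 'built'
  Word 2: 'built'
  Word 3: 'key'
  Word 4: 'artist'
  Word 5: 'forest'
  Word 6: 'near'
  Word 7: 'or'
Total words: 7

7


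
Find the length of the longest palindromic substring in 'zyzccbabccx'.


Scanning 'zyzccbabccx' for palindromic substrings.
Substring at positions 3-9: 'ccbabcc'.
Check: reverse('ccbabcc') = 'ccbabcc' -> palindrome confirmed.
Neighbouring characters ('z' / 'x') break symmetry, so it cannot extend further.
No longer palindromic substring exists; longest length = 7

7


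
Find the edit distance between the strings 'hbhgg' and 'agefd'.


Building DP table for s1='hbhgg' (len 5) and s2='agefd' (len 5):
       a  g  e  f  d
    0  1  2  3  4  5
  h 1  1  2  3  4  5
  b 2  2  2  3  4  5
  h 3  3  3  3  4  5
  g 4  4  3  4  4  5
  g 5  5  4  4  5  5
Edit distance = dp[5][5] = 5

5


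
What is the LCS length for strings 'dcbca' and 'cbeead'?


DP table for LCS of 'dcbca' and 'cbeead':
       c  b  e  e  a  d
    0  0  0  0  0  0  0
  d 0  0  0  0  0  0  1
  c 0  1  1  1  1  1  1
  b 0  1  2  2  2  2  2
  c 0  1  2  2  2  2  2
  a 0  1  2  2  2  3  3
LCS: 'cba'
LCS length = 3

3


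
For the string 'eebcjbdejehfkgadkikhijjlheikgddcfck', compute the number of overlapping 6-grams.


String 'eebcjbdejehfkgadkikhijjlheikgddcfck' has length L = 35.
Number of overlapping n-grams = L - n + 1
Substituting: 35 - 6 + 1 = 30

30


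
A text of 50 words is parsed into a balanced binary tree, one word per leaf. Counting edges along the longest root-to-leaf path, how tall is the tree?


In a balanced binary tree with n leaves the deepest leaf is ceil(log2(n)) edges below the root.
log2(50) = 5.6439
ceil(5.6439) = 6
height (edges) = 6

6


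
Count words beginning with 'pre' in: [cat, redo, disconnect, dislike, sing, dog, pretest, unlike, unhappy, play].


Checking each word for prefix 'pre':
  'cat' -> no (count: 0)
  'redo' -> no (count: 0)
  'disconnect' -> no (count: 0)
  'dislike' -> no (count: 0)
  'sing' -> no (count: 0)
  'dog' -> no (count: 0)
  'pretest' -> YES, starts with 'pre' (count: 1)
  'unlike' -> no (count: 1)
  'unhappy' -> no (count: 1)
  'play' -> no (count: 1)
Total with prefix 'pre': 1

1


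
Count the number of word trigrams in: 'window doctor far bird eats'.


Word trigrams from [5] words:
  Trigram 1: (window doctor far)
  Trigram 2: (doctor far bird)
  Trigram 3: (far bird eats)
Total word trigrams: 5 - 2 = 3

3


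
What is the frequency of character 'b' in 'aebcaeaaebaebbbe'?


Scanning 'aebcaeaaebaebbbe' for 'b':
  Position 2: 'b' -> MATCH (count: 1)
  Position 9: 'b' -> MATCH (count: 2)
  Position 12: 'b' -> MATCH (count: 3)
  Position 13: 'b' -> MATCH (count: 4)
  Position 14: 'b' -> MATCH (count: 5)
Total occurrences of 'b': 5

5


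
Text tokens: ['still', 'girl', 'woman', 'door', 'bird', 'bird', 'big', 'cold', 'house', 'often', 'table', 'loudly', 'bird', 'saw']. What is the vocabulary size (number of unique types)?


Listing all tokens and tracking unique types:
  Token 1: 'still' -> NEW (unique so far: 1)
  Token 2: 'girl' -> NEW (unique so far: 2)
  Token 3: 'woman' -> NEW (unique so far: 3)
  Token 4: 'door' -> NEW (unique so far: 4)
  Token 5: 'bird' -> NEW (unique so far: 5)
  Token 6: 'bird' -> duplicate (unique so far: 5)
  Token 7: 'big' -> NEW (unique so far: 6)
  Token 8: 'cold' -> NEW (unique so far: 7)
  Token 9: 'house' -> NEW (unique so far: 8)
  Token 10: 'often' -> NEW (unique so far: 9)
  Token 11: 'table' -> NEW (unique so far: 10)
  Token 12: 'loudly' -> NEW (unique so far: 11)
  Token 13: 'bird' -> duplicate (unique so far: 11)
  Token 14: 'saw' -> NEW (unique so far: 12)
Unique types: ('big', 'bird', 'cold', 'door', 'girl', 'house', 'loudly', 'often', 'saw', 'still', 'table', 'woman')
Vocabulary size: 12

12


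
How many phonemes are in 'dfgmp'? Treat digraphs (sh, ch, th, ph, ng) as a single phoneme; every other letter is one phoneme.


Parsing 'dfgmp' greedily, digraphs first:
  'd' -> consonant phoneme (phonemes so far: 1)
  'f' -> consonant phoneme (phonemes so far: 2)
  'g' -> consonant phoneme (phonemes so far: 3)
  'm' -> consonant phoneme (phonemes so far: 4)
  'p' -> consonant phoneme (phonemes so far: 5)
Total phonemes: 5

5


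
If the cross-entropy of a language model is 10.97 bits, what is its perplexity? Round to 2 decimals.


Perplexity formula: PP = 2^H
H = 10.97
PP = 2^10.97
Decompose: 2^10.97 = 2^10 * 2^0.97
2^10 = 1024, 2^0.97 ~ 1.9588406
PP ~ 1024 * 1.9588406 = 2005.8527744
Rounded to 2 decimals: 2005.85

2005.85


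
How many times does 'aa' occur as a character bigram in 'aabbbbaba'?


Scanning 'aabbbbaba' for bigram 'aa':
  Position 0: 'aa' -> MATCH
  Position 1: 'ab' -> no
  Position 2: 'bb' -> no
  Position 3: 'bb' -> no
  Position 4: 'bb' -> no
  Position 5: 'ba' -> no
  Position 6: 'ab' -> no
  Position 7: 'ba' -> no
Total matches: 1

1


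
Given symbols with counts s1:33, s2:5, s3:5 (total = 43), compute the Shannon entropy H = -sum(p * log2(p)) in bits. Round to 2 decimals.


Computing entropy H = -sum(p_i * log2(p_i)):
  s1: p = 33/43 = 0.7674, -p*log2(p) = 0.2931
  s2: p = 5/43 = 0.1163, -p*log2(p) = 0.3610
  s3: p = 5/43 = 0.1163, -p*log2(p) = 0.3610
H = sum of terms = 1.0151
Rounded to 2 decimals: 1.02

1.02


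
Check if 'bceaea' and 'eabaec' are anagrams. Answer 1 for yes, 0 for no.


Sort characters of 'bceaea': 'aabcee'
Sort characters of 'eabaec': 'aabcee'
Sorted forms match -> they ARE anagrams
Result: 1

1


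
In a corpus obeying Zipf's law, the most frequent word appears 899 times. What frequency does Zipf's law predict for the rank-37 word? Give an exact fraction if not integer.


Zipf's law: freq(rank) = f1 / rank
f1 = 899, rank = 37
freq = 899 / 37
GCD(899, 37) = 1
Simplified: 899/37

899/37


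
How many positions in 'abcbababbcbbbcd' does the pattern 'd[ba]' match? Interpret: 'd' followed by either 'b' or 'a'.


Pattern: d[ba] means 'd' followed by either 'b' or 'a'.
Scanning 'abcbababbcbbbcd' position-by-position:
  Pos 0: window 'ab' -> no
  Pos 1: window 'bc' -> no
  Pos 2: window 'cb' -> no
  Pos 3: window 'ba' -> no
  Pos 4: window 'ab' -> no
  Pos 5: window 'ba' -> no
  Pos 6: window 'ab' -> no
  Pos 7: window 'bb' -> no
  Pos 8: window 'bc' -> no
  Pos 9: window 'cb' -> no
  Pos 10: window 'bb' -> no
  Pos 11: window 'bb' -> no
  Pos 12: window 'bc' -> no
  Pos 13: window 'cd' -> no
  Pos 14: window 'd' -> no
Total matches: 0

0


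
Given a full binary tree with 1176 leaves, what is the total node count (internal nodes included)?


Leaf nodes (terminals): 1176
Internal nodes = n - 1 = 1176 - 1 = 1175
Total = leaves + internal = 1176 + 1175 = 2351

2351


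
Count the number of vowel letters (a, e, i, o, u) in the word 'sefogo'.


Scanning each character of 'sefogo':
  Position 1: 's' -> consonant (running count: 0)
  Position 2: 'e' -> vowel (running count: 1)
  Position 3: 'f' -> consonant (running count: 1)
  Position 4: 'o' -> vowel (running count: 2)
  Position 5: 'g' -> consonant (running count: 2)
  Position 6: 'o' -> vowel (running count: 3)
Total vowels: 3

3


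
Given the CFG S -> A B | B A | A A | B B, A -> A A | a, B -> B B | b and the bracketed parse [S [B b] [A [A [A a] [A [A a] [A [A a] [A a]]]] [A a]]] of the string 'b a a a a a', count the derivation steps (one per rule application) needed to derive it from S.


Every bracketed nonterminal node [X ...] in the tree is produced by exactly one rule application.
Reading the tree off as a leftmost derivation:
  Step 1: S  =>  B A   (applied S -> B A)
  Step 2: B A  =>  b A   (applied B -> b)
  Step 3: b A  =>  b A A   (applied A -> A A)
  Step 4: b A A  =>  b A A A   (applied A -> A A)
  Step 5: b A A A  =>  b a A A   (applied A -> a)
  Step 6: b a A A  =>  b a A A A   (applied A -> A A)
  Step 7: b a A A A  =>  b a a A A   (applied A -> a)
  Step 8: b a a A A  =>  b a a A A A   (applied A -> A A)
  Step 9: b a a A A A  =>  b a a a A A   (applied A -> a)
  Step 10: b a a a A A  =>  b a a a a A   (applied A -> a)
  Step 11: b a a a a A  =>  b a a a a a   (applied A -> a)
Final yield: b a a a a a
Total rewrite steps: 11

11


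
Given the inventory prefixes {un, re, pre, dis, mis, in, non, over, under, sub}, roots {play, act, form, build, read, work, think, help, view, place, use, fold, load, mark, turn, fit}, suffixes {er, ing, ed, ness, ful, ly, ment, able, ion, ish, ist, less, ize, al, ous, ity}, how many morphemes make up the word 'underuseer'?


Segmenting 'underuseer' against the inventory:
  'under' -> prefix (morpheme 1)
  'use' -> root (morpheme 2)
  'er' -> suffix (morpheme 3)
Total morphemes: 3

3


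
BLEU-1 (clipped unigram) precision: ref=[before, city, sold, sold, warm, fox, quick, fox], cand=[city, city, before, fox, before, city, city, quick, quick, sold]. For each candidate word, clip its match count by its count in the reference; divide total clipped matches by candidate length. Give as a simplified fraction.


Reference word counts: {'before': 1, 'city': 1, 'fox': 2, 'quick': 1, 'sold': 2, 'warm': 1}
Checking each candidate word (with clipping):
  'city' -> in reference (ref count 1, used 1/1) -> match (matches: 1)
  'city' -> ref count 1 already used up (1/1) -> clipped, no match (matches: 1)
  'before' -> in reference (ref count 1, used 1/1) -> match (matches: 2)
  'fox' -> in reference (ref count 2, used 1/2) -> match (matches: 3)
  'before' -> ref count 1 already used up (1/1) -> clipped, no match (matches: 3)
  'city' -> ref count 1 already used up (1/1) -> clipped, no match (matches: 3)
  'city' -> ref count 1 already used up (1/1) -> clipped, no match (matches: 3)
  'quick' -> in reference (ref count 1, used 1/1) -> match (matches: 4)
  'quick' -> ref count 1 already used up (1/1) -> clipped, no match (matches: 4)
  'sold' -> in reference (ref count 2, used 1/2) -> match (matches: 5)
Clipped matches: 5, Candidate length: 10
Precision = 5/10 = 1/2

1/2


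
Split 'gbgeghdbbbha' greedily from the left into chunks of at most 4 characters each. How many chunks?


'gbgeghdbbbha' has 12 characters.
Chunking with max size 4:
  Chunk 1: 'gbge' (positions 0-3)
  Chunk 2: 'ghdb' (positions 4-7)
  Chunk 3: 'bbha' (positions 8-11)
Total chunks: ceil(12 / 4) = 3

3


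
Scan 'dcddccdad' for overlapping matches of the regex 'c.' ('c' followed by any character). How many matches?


Pattern: c. means 'c' followed by any character.
Scanning 'dcddccdad' position-by-position:
  Pos 0: window 'dc' -> no
  Pos 1: window 'cd' -> MATCH
  Pos 2: window 'dd' -> no
  Pos 3: window 'dc' -> no
  Pos 4: window 'cc' -> MATCH
  Pos 5: window 'cd' -> MATCH
  Pos 6: window 'da' -> no
  Pos 7: window 'ad' -> no
  Pos 8: window 'd' -> no
Total matches: 3

3


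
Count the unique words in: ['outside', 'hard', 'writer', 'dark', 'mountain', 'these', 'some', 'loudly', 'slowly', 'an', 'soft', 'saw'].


Listing all tokens and tracking unique types:
  Token 1: 'outside' -> NEW (unique so far: 1)
  Token 2: 'hard' -> NEW (unique so far: 2)
  Token 3: 'writer' -> NEW (unique so far: 3)
  Token 4: 'dark' -> NEW (unique so far: 4)
  Token 5: 'mountain' -> NEW (unique so far: 5)
  Token 6: 'these' -> NEW (unique so far: 6)
  Token 7: 'some' -> NEW (unique so far: 7)
  Token 8: 'loudly' -> NEW (unique so far: 8)
  Token 9: 'slowly' -> NEW (unique so far: 9)
  Token 10: 'an' -> NEW (unique so far: 10)
  Token 11: 'soft' -> NEW (unique so far: 11)
  Token 12: 'saw' -> NEW (unique so far: 12)
Unique types: ('an', 'dark', 'hard', 'loudly', 'mountain', 'outside', 'saw', 'slowly', 'soft', 'some', 'these', 'writer')
Vocabulary size: 12

12


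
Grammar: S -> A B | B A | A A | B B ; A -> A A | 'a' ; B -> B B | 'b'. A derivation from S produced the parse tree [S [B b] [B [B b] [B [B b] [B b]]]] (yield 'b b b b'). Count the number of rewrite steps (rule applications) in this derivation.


Every bracketed nonterminal node [X ...] in the tree is produced by exactly one rule application.
Reading the tree off as a leftmost derivation:
  Step 1: S  =>  B B   (applied S -> B B)
  Step 2: B B  =>  b B   (applied B -> b)
  Step 3: b B  =>  b B B   (applied B -> B B)
  Step 4: b B B  =>  b b B   (applied B -> b)
  Step 5: b b B  =>  b b B B   (applied B -> B B)
  Step 6: b b B B  =>  b b b B   (applied B -> b)
  Step 7: b b b B  =>  b b b b   (applied B -> b)
Final yield: b b b b
Total rewrite steps: 7

7


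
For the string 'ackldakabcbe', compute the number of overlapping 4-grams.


String 'ackldakabcbe' has length L = 12.
Number of overlapping n-grams = L - n + 1
Substituting: 12 - 4 + 1 = 9

9


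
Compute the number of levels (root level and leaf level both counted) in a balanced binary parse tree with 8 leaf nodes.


In a balanced binary tree with n leaves the deepest leaf is ceil(log2(n)) edges below the root,
so counting node levels inclusive of root and leaves gives ceil(log2(n)) + 1 levels.
log2(8) = 3.0000
ceil(3.0000) = 3
levels = 3 + 1 = 4

4


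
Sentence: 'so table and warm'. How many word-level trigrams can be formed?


Word trigrams from [4] words:
  Trigram 1: (so table and)
  Trigram 2: (table and warm)
Total word trigrams: 4 - 2 = 2

2


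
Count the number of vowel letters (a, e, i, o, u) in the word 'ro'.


Scanning each character of 'ro':
  Position 1: 'r' -> consonant (running count: 0)
  Position 2: 'o' -> vowel (running count: 1)
Total vowels: 1

1


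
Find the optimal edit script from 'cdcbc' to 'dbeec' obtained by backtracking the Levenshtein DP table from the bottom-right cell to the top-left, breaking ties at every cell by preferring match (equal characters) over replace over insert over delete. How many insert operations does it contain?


Edit distance = 4. Backtracking from cell (5, 5) with preference match > replace > insert > delete,
then listing the resulting alignment 'cdcbc' -> 'dbeec' left to right:
  Step 1: replace c->d
  Step 2: replace d->b
  Step 3: replace c->e
  Step 4: replace b->e
  Step 5: keep 'c'
Total insertions: 0

0


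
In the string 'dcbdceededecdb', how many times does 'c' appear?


Scanning 'dcbdceededecdb' for 'c':
  Position 1: 'c' -> MATCH (count: 1)
  Position 4: 'c' -> MATCH (count: 2)
  Position 11: 'c' -> MATCH (count: 3)
Total occurrences of 'c': 3

3


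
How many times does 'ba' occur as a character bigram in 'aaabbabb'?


Scanning 'aaabbabb' for bigram 'ba':
  Position 0: 'aa' -> no
  Position 1: 'aa' -> no
  Position 2: 'ab' -> no
  Position 3: 'bb' -> no
  Position 4: 'ba' -> MATCH
  Position 5: 'ab' -> no
  Position 6: 'bb' -> no
Total matches: 1

1


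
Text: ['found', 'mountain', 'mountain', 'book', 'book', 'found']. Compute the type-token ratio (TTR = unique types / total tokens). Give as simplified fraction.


Tokens: 6
Unique types: ('book', 'found', 'mountain') = 3
TTR = 3/6
Simplify: divide both by 3 -> 1/2
TTR = 1/2

1/2


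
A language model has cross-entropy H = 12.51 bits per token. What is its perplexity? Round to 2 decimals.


Perplexity formula: PP = 2^H
H = 12.51
PP = 2^12.51
Decompose: 2^12.51 = 2^12 * 2^0.51
2^12 = 4096, 2^0.51 ~ 1.4240502
PP ~ 4096 * 1.4240502 = 5832.9096192
Rounded to 2 decimals: 5832.91

5832.91


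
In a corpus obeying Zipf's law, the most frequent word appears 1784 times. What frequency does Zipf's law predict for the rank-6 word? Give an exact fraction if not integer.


Zipf's law: freq(rank) = f1 / rank
f1 = 1784, rank = 6
freq = 1784 / 6
GCD(1784, 6) = 2
Simplified: 892/3

892/3


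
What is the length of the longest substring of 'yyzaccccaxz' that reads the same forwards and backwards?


Scanning 'yyzaccccaxz' for palindromic substrings.
Substring at positions 3-8: 'acccca'.
Check: reverse('acccca') = 'acccca' -> palindrome confirmed.
Neighbouring characters ('z' / 'x') break symmetry, so it cannot extend further.
No longer palindromic substring exists; longest length = 6

6


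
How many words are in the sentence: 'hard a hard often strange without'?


Counting words by splitting on spaces:
  Word 1: 'hard'
  Word 2: 'a'
  Word 3: 'hard'
  Word 4: 'often'
  Word 5: 'strange'
  Word 6: 'without'
Total words: 6

6


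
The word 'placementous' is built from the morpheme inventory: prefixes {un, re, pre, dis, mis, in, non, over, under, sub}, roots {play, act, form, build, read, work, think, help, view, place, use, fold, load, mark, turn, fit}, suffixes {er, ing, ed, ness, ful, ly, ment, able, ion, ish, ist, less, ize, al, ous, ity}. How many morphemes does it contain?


Segmenting 'placementous' against the inventory:
  'place' -> root (morpheme 1)
  'ment' -> suffix (morpheme 2)
  'ous' -> suffix (morpheme 3)
Total morphemes: 3

3


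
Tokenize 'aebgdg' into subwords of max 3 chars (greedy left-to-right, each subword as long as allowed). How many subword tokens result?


'aebgdg' has 6 characters.
Chunking with max size 3:
  Chunk 1: 'aeb' (positions 0-2)
  Chunk 2: 'gdg' (positions 3-5)
Total chunks: ceil(6 / 3) = 2

2


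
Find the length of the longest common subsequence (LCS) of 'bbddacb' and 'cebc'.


DP table for LCS of 'bbddacb' and 'cebc':
       c  e  b  c
    0  0  0  0  0
  b 0  0  0  1  1
  b 0  0  0  1  1
  d 0  0  0  1  1
  d 0  0  0  1  1
  a 0  0  0  1  1
  c 0  1  1  1  2
  b 0  1  1  2  2
LCS: 'bc'
LCS length = 2

2


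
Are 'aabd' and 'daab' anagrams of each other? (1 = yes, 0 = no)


Sort characters of 'aabd': 'aabd'
Sort characters of 'daab': 'aabd'
Sorted forms match -> they ARE anagrams
Result: 1

1


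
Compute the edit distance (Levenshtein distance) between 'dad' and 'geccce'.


Building DP table for s1='dad' (len 3) and s2='geccce' (len 6):
       g  e  c  c  c  e
    0  1  2  3  4  5  6
  d 1  1  2  3  4  5  6
  a 2  2  2  3  4  5  6
  d 3  3  3  3  4  5  6
Edit distance = dp[3][6] = 6

6


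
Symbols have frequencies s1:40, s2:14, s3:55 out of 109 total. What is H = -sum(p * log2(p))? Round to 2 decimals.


Computing entropy H = -sum(p_i * log2(p_i)):
  s1: p = 40/109 = 0.3670, -p*log2(p) = 0.5307
  s2: p = 14/109 = 0.1284, -p*log2(p) = 0.3803
  s3: p = 55/109 = 0.5046, -p*log2(p) = 0.4979
H = sum of terms = 1.4089
Rounded to 2 decimals: 1.41

1.41


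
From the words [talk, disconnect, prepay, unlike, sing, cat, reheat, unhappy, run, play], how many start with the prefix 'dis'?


Checking each word for prefix 'dis':
  'talk' -> no (count: 0)
  'disconnect' -> YES, starts with 'dis' (count: 1)
  'prepay' -> no (count: 1)
  'unlike' -> no (count: 1)
  'sing' -> no (count: 1)
  'cat' -> no (count: 1)
  'reheat' -> no (count: 1)
  'unhappy' -> no (count: 1)
  'run' -> no (count: 1)
  'play' -> no (count: 1)
Total with prefix 'dis': 1

1


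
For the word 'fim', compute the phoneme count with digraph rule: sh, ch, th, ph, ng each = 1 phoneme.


Parsing 'fim' greedily, digraphs first:
  'f' -> consonant phoneme (phonemes so far: 1)
  'i' -> vowel phoneme (phonemes so far: 2)
  'm' -> consonant phoneme (phonemes so far: 3)
Total phonemes: 3

3


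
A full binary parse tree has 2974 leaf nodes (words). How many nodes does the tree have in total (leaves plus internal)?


Leaf nodes (terminals): 2974
Internal nodes = n - 1 = 2974 - 1 = 2973
Total = leaves + internal = 2974 + 2973 = 5947

5947


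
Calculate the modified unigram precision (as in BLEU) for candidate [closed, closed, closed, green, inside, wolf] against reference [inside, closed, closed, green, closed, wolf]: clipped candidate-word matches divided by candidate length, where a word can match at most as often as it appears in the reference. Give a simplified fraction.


Reference word counts: {'closed': 3, 'green': 1, 'inside': 1, 'wolf': 1}
Checking each candidate word (with clipping):
  'closed' -> in reference (ref count 3, used 1/3) -> match (matches: 1)
  'closed' -> in reference (ref count 3, used 2/3) -> match (matches: 2)
  'closed' -> in reference (ref count 3, used 3/3) -> match (matches: 3)
  'green' -> in reference (ref count 1, used 1/1) -> match (matches: 4)
  'inside' -> in reference (ref count 1, used 1/1) -> match (matches: 5)
  'wolf' -> in reference (ref count 1, used 1/1) -> match (matches: 6)
Clipped matches: 6, Candidate length: 6
Precision = 6/6 = 1

1


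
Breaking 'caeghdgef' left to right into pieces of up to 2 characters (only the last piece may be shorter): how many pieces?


'caeghdgef' has 9 characters.
Chunking with max size 2:
  Chunk 1: 'ca' (positions 0-1)
  Chunk 2: 'eg' (positions 2-3)
  Chunk 3: 'hd' (positions 4-5)
  Chunk 4: 'ge' (positions 6-7)
  Chunk 5: 'f' (positions 8-8)
Total chunks: ceil(9 / 2) = 5

5


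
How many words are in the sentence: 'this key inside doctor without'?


Counting words by splitting on spaces:
  Word 1: 'this'
  Word 2: 'key'
  Word 3: 'inside'
  Word 4: 'doctor'
  Word 5: 'without'
Total words: 5

5


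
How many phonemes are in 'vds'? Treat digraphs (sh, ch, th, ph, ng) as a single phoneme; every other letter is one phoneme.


Parsing 'vds' greedily, digraphs first:
  'v' -> consonant phoneme (phonemes so far: 1)
  'd' -> consonant phoneme (phonemes so far: 2)
  's' -> consonant phoneme (phonemes so far: 3)
Total phonemes: 3

3


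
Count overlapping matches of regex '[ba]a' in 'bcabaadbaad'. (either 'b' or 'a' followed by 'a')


Pattern: [ba]a means either 'b' or 'a' followed by 'a'.
Scanning 'bcabaadbaad' position-by-position:
  Pos 0: window 'bc' -> no
  Pos 1: window 'ca' -> no
  Pos 2: window 'ab' -> no
  Pos 3: window 'ba' -> MATCH
  Pos 4: window 'aa' -> MATCH
  Pos 5: window 'ad' -> no
  Pos 6: window 'db' -> no
  Pos 7: window 'ba' -> MATCH
  Pos 8: window 'aa' -> MATCH
  Pos 9: window 'ad' -> no
  Pos 10: window 'd' -> no
Total matches: 4

4


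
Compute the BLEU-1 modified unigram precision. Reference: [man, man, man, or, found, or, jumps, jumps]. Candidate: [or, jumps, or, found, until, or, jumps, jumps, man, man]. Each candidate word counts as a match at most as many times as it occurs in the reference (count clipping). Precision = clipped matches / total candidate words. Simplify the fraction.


Reference word counts: {'found': 1, 'jumps': 2, 'man': 3, 'or': 2}
Checking each candidate word (with clipping):
  'or' -> in reference (ref count 2, used 1/2) -> match (matches: 1)
  'jumps' -> in reference (ref count 2, used 1/2) -> match (matches: 2)
  'or' -> in reference (ref count 2, used 2/2) -> match (matches: 3)
  'found' -> in reference (ref count 1, used 1/1) -> match (matches: 4)
  'until' -> not in reference -> no match (matches: 4)
  'or' -> ref count 2 already used up (2/2) -> clipped, no match (matches: 4)
  'jumps' -> in reference (ref count 2, used 2/2) -> match (matches: 5)
  'jumps' -> ref count 2 already used up (2/2) -> clipped, no match (matches: 5)
  'man' -> in reference (ref count 3, used 1/3) -> match (matches: 6)
  'man' -> in reference (ref count 3, used 2/3) -> match (matches: 7)
Clipped matches: 7, Candidate length: 10
Precision = 7/10

7/10


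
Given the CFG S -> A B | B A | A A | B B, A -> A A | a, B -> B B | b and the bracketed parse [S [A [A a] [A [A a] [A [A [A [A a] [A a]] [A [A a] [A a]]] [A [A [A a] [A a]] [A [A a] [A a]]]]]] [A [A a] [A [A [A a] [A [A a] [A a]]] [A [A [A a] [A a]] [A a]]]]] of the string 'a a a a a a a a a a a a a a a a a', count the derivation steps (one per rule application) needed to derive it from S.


Every bracketed nonterminal node [X ...] in the tree is produced by exactly one rule application.
Reading the tree off as a leftmost derivation:
  Step 1: S  =>  A A   (applied S -> A A)
  Step 2: A A  =>  A A A   (applied A -> A A)
  Step 3: A A A  =>  a A A   (applied A -> a)
  Step 4: a A A  =>  a A A A   (applied A -> A A)
  Step 5: a A A A  =>  a a A A   (applied A -> a)
  Step 6: a a A A  =>  a a A A A   (applied A -> A A)
  Step 7: a a A A A  =>  a a A A A A   (applied A -> A A)
  Step 8: a a A A A A  =>  a a A A A A A   (applied A -> A A)
  Step 9: a a A A A A A  =>  a a a A A A A   (applied A -> a)
  Step 10: a a a A A A A  =>  a a a a A A A   (applied A -> a)
  Step 11: a a a a A A A  =>  a a a a A A A A   (applied A -> A A)
  Step 12: a a a a A A A A  =>  a a a a a A A A   (applied A -> a)
  Step 13: a a a a a A A A  =>  a a a a a a A A   (applied A -> a)
  Step 14: a a a a a a A A  =>  a a a a a a A A A   (applied A -> A A)
  Step 15: a a a a a a A A A  =>  a a a a a a A A A A   (applied A -> A A)
  Step 16: a a a a a a A A A A  =>  a a a a a a a A A A   (applied A -> a)
  Step 17: a a a a a a a A A A  =>  a a a a a a a a A A   (applied A -> a)
  Step 18: a a a a a a a a A A  =>  a a a a a a a a A A A   (applied A -> A A)
  Step 19: a a a a a a a a A A A  =>  a a a a a a a a a A A   (applied A -> a)
  Step 20: a a a a a a a a a A A  =>  a a a a a a a a a a A   (applied A -> a)
  Step 21: a a a a a a a a a a A  =>  a a a a a a a a a a A A   (applied A -> A A)
  Step 22: a a a a a a a a a a A A  =>  a a a a a a a a a a a A   (applied A -> a)
  Step 23: a a a a a a a a a a a A  =>  a a a a a a a a a a a A A   (applied A -> A A)
  Step 24: a a a a a a a a a a a A A  =>  a a a a a a a a a a a A A A   (applied A -> A A)
  Step 25: a a a a a a a a a a a A A A  =>  a a a a a a a a a a a a A A   (applied A -> a)
  Step 26: a a a a a a a a a a a a A A  =>  a a a a a a a a a a a a A A A   (applied A -> A A)
  Step 27: a a a a a a a a a a a a A A A  =>  a a a a a a a a a a a a a A A   (applied A -> a)
  Step 28: a a a a a a a a a a a a a A A  =>  a a a a a a a a a a a a a a A   (applied A -> a)
  Step 29: a a a a a a a a a a a a a a A  =>  a a a a a a a a a a a a a a A A   (applied A -> A A)
  Step 30: a a a a a a a a a a a a a a A A  =>  a a a a a a a a a a a a a a A A A   (applied A -> A A)
  Step 31: a a a a a a a a a a a a a a A A A  =>  a a a a a a a a a a a a a a a A A   (applied A -> a)
  Step 32: a a a a a a a a a a a a a a a A A  =>  a a a a a a a a a a a a a a a a A   (applied A -> a)
  Step 33: a a a a a a a a a a a a a a a a A  =>  a a a a a a a a a a a a a a a a a   (applied A -> a)
Final yield: a a a a a a a a a a a a a a a a a
Total rewrite steps: 33

33


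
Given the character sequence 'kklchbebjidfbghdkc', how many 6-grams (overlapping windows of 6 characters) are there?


String 'kklchbebjidfbghdkc' has length L = 18.
Number of overlapping n-grams = L - n + 1
Substituting: 18 - 6 + 1 = 13

13


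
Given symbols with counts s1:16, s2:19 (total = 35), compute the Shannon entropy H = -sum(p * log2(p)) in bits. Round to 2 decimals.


Computing entropy H = -sum(p_i * log2(p_i)):
  s1: p = 16/35 = 0.4571, -p*log2(p) = 0.5162
  s2: p = 19/35 = 0.5429, -p*log2(p) = 0.4785
H = sum of terms = 0.9947
Rounded to 2 decimals: 0.99

0.99


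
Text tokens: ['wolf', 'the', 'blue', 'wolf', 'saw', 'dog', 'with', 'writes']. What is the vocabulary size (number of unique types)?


Listing all tokens and tracking unique types:
  Token 1: 'wolf' -> NEW (unique so far: 1)
  Token 2: 'the' -> NEW (unique so far: 2)
  Token 3: 'blue' -> NEW (unique so far: 3)
  Token 4: 'wolf' -> duplicate (unique so far: 3)
  Token 5: 'saw' -> NEW (unique so far: 4)
  Token 6: 'dog' -> NEW (unique so far: 5)
  Token 7: 'with' -> NEW (unique so far: 6)
  Token 8: 'writes' -> NEW (unique so far: 7)
Unique types: ('blue', 'dog', 'saw', 'the', 'with', 'wolf', 'writes')
Vocabulary size: 7

7


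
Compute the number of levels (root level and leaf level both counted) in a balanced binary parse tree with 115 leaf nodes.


In a balanced binary tree with n leaves the deepest leaf is ceil(log2(n)) edges below the root,
so counting node levels inclusive of root and leaves gives ceil(log2(n)) + 1 levels.
log2(115) = 6.8455
ceil(6.8455) = 7
levels = 7 + 1 = 8

8


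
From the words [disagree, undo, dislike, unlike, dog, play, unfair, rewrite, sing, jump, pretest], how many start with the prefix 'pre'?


Checking each word for prefix 'pre':
  'disagree' -> no (count: 0)
  'undo' -> no (count: 0)
  'dislike' -> no (count: 0)
  'unlike' -> no (count: 0)
  'dog' -> no (count: 0)
  'play' -> no (count: 0)
  'unfair' -> no (count: 0)
  'rewrite' -> no (count: 0)
  'sing' -> no (count: 0)
  'jump' -> no (count: 0)
  'pretest' -> YES, starts with 'pre' (count: 1)
Total with prefix 'pre': 1

1


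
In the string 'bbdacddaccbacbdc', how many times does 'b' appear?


Scanning 'bbdacddaccbacbdc' for 'b':
  Position 0: 'b' -> MATCH (count: 1)
  Position 1: 'b' -> MATCH (count: 2)
  Position 10: 'b' -> MATCH (count: 3)
  Position 13: 'b' -> MATCH (count: 4)
Total occurrences of 'b': 4

4


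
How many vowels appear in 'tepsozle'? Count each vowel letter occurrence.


Scanning each character of 'tepsozle':
  Position 1: 't' -> consonant (running count: 0)
  Position 2: 'e' -> vowel (running count: 1)
  Position 3: 'p' -> consonant (running count: 1)
  Position 4: 's' -> consonant (running count: 1)
  Position 5: 'o' -> vowel (running count: 2)
  Position 6: 'z' -> consonant (running count: 2)
  Position 7: 'l' -> consonant (running count: 2)
  Position 8: 'e' -> vowel (running count: 3)
Total vowels: 3

3


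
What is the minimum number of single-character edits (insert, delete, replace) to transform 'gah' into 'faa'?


Building DP table for s1='gah' (len 3) and s2='faa' (len 3):
       f  a  a
    0  1  2  3
  g 1  1  2  3
  a 2  2  1  2
  h 3  3  2  2
Edit distance = dp[3][3] = 2

2


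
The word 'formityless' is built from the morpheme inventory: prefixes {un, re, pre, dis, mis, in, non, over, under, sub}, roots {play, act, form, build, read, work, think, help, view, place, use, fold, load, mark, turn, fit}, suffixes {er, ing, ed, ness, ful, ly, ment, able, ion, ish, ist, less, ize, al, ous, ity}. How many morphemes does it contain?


Segmenting 'formityless' against the inventory:
  'form' -> root (morpheme 1)
  'ity' -> suffix (morpheme 2)
  'less' -> suffix (morpheme 3)
Total morphemes: 3

3


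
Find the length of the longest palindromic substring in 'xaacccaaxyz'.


Scanning 'xaacccaaxyz' for palindromic substrings.
Substring at positions 0-8: 'xaacccaax'.
Check: reverse('xaacccaax') = 'xaacccaax' -> palindrome confirmed.
Neighbouring characters ('-' / 'y') break symmetry, so it cannot extend further.
No longer palindromic substring exists; longest length = 9

9


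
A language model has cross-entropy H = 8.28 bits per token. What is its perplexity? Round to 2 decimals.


Perplexity formula: PP = 2^H
H = 8.28
PP = 2^8.28
Decompose: 2^8.28 = 2^8 * 2^0.28
2^8 = 256, 2^0.28 ~ 1.2141949
PP ~ 256 * 1.2141949 = 310.8338944
Rounded to 2 decimals: 310.83

310.83


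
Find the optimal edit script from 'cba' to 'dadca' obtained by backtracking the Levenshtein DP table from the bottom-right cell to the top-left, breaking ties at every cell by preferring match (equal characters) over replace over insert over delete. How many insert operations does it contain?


Edit distance = 4. Backtracking from cell (3, 5) with preference match > replace > insert > delete,
then listing the resulting alignment 'cba' -> 'dadca' left to right:
  Step 1: insert 'd' [insertion #1]
  Step 2: insert 'a' [insertion #2]
  Step 3: replace c->d
  Step 4: replace b->c
  Step 5: keep 'a'
Total insertions: 2

2


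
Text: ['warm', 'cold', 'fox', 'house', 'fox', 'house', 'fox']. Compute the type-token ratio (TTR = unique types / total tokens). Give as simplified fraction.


Tokens: 7
Unique types: ('cold', 'fox', 'house', 'warm') = 4
TTR = 4/7
Already in lowest terms.

4/7


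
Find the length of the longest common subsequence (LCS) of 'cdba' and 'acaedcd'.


DP table for LCS of 'cdba' and 'acaedcd':
       a  c  a  e  d  c  d
    0  0  0  0  0  0  0  0
  c 0  0  1  1  1  1  1  1
  d 0  0  1  1  1  2  2  2
  b 0  0  1  1  1  2  2  2
  a 0  1  1  2  2  2  2  2
LCS: 'cd'
LCS length = 2

2


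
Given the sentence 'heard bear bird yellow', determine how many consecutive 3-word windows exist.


Word trigrams from [4] words:
  Trigram 1: (heard bear bird)
  Trigram 2: (bear bird yellow)
Total word trigrams: 4 - 2 = 2

2


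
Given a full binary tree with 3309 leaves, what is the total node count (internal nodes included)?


Leaf nodes (terminals): 3309
Internal nodes = n - 1 = 3309 - 1 = 3308
Total = leaves + internal = 3309 + 3308 = 6617

6617


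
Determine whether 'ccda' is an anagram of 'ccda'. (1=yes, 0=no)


Sort characters of 'ccda': 'accd'
Sort characters of 'ccda': 'accd'
Sorted forms match -> they ARE anagrams
Result: 1

1


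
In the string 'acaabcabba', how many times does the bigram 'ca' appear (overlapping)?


Scanning 'acaabcabba' for bigram 'ca':
  Position 0: 'ac' -> no
  Position 1: 'ca' -> MATCH
  Position 2: 'aa' -> no
  Position 3: 'ab' -> no
  Position 4: 'bc' -> no
  Position 5: 'ca' -> MATCH
  Position 6: 'ab' -> no
  Position 7: 'bb' -> no
  Position 8: 'ba' -> no
Total matches: 2

2


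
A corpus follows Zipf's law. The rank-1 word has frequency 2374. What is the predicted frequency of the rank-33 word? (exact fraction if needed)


Zipf's law: freq(rank) = f1 / rank
f1 = 2374, rank = 33
freq = 2374 / 33
GCD(2374, 33) = 1
Simplified: 2374/33

2374/33


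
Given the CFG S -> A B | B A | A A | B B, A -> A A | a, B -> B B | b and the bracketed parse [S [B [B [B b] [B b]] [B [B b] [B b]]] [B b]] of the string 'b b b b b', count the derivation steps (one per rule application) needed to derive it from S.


Every bracketed nonterminal node [X ...] in the tree is produced by exactly one rule application.
Reading the tree off as a leftmost derivation:
  Step 1: S  =>  B B   (applied S -> B B)
  Step 2: B B  =>  B B B   (applied B -> B B)
  Step 3: B B B  =>  B B B B   (applied B -> B B)
  Step 4: B B B B  =>  b B B B   (applied B -> b)
  Step 5: b B B B  =>  b b B B   (applied B -> b)
  Step 6: b b B B  =>  b b B B B   (applied B -> B B)
  Step 7: b b B B B  =>  b b b B B   (applied B -> b)
  Step 8: b b b B B  =>  b b b b B   (applied B -> b)
  Step 9: b b b b B  =>  b b b b b   (applied B -> b)
Final yield: b b b b b
Total rewrite steps: 9

9
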